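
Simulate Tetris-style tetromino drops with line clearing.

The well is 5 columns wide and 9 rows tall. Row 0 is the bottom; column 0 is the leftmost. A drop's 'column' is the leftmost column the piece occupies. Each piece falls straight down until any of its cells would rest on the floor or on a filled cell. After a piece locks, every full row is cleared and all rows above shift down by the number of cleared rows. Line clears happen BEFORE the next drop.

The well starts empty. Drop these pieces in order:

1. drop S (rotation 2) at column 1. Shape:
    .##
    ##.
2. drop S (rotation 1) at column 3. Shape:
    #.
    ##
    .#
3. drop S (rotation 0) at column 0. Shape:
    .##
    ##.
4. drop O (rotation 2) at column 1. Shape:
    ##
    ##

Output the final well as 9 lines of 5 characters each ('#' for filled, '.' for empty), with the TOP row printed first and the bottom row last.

Answer: .....
.....
.....
.....
.....
.##..
.###.
.####
.##..

Derivation:
Drop 1: S rot2 at col 1 lands with bottom-row=0; cleared 0 line(s) (total 0); column heights now [0 1 2 2 0], max=2
Drop 2: S rot1 at col 3 lands with bottom-row=1; cleared 0 line(s) (total 0); column heights now [0 1 2 4 3], max=4
Drop 3: S rot0 at col 0 lands with bottom-row=1; cleared 1 line(s) (total 1); column heights now [0 2 2 3 2], max=3
Drop 4: O rot2 at col 1 lands with bottom-row=2; cleared 0 line(s) (total 1); column heights now [0 4 4 3 2], max=4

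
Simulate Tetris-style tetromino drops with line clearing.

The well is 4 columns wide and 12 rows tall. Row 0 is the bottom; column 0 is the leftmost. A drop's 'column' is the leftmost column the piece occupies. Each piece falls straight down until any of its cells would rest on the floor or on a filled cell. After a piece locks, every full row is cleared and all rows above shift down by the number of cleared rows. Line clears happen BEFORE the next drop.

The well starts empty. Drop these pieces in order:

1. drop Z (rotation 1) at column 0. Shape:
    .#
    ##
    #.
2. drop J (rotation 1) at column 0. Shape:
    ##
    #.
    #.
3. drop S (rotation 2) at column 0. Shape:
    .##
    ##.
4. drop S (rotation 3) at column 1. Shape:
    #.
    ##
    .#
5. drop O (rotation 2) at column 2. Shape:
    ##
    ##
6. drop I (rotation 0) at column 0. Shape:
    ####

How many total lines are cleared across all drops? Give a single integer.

Answer: 1

Derivation:
Drop 1: Z rot1 at col 0 lands with bottom-row=0; cleared 0 line(s) (total 0); column heights now [2 3 0 0], max=3
Drop 2: J rot1 at col 0 lands with bottom-row=2; cleared 0 line(s) (total 0); column heights now [5 5 0 0], max=5
Drop 3: S rot2 at col 0 lands with bottom-row=5; cleared 0 line(s) (total 0); column heights now [6 7 7 0], max=7
Drop 4: S rot3 at col 1 lands with bottom-row=7; cleared 0 line(s) (total 0); column heights now [6 10 9 0], max=10
Drop 5: O rot2 at col 2 lands with bottom-row=9; cleared 0 line(s) (total 0); column heights now [6 10 11 11], max=11
Drop 6: I rot0 at col 0 lands with bottom-row=11; cleared 1 line(s) (total 1); column heights now [6 10 11 11], max=11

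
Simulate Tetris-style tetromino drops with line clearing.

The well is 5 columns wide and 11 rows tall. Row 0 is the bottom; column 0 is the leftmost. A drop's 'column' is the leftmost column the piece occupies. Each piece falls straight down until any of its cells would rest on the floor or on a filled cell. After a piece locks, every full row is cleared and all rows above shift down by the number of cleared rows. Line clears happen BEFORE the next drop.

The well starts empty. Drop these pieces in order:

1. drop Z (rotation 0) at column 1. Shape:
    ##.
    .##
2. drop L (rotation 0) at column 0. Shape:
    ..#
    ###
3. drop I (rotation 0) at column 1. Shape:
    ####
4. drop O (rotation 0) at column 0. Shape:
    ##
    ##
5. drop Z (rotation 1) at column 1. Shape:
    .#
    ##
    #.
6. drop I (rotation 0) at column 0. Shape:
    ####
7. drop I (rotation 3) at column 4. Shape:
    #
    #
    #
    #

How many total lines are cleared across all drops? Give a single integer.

Answer: 0

Derivation:
Drop 1: Z rot0 at col 1 lands with bottom-row=0; cleared 0 line(s) (total 0); column heights now [0 2 2 1 0], max=2
Drop 2: L rot0 at col 0 lands with bottom-row=2; cleared 0 line(s) (total 0); column heights now [3 3 4 1 0], max=4
Drop 3: I rot0 at col 1 lands with bottom-row=4; cleared 0 line(s) (total 0); column heights now [3 5 5 5 5], max=5
Drop 4: O rot0 at col 0 lands with bottom-row=5; cleared 0 line(s) (total 0); column heights now [7 7 5 5 5], max=7
Drop 5: Z rot1 at col 1 lands with bottom-row=7; cleared 0 line(s) (total 0); column heights now [7 9 10 5 5], max=10
Drop 6: I rot0 at col 0 lands with bottom-row=10; cleared 0 line(s) (total 0); column heights now [11 11 11 11 5], max=11
Drop 7: I rot3 at col 4 lands with bottom-row=5; cleared 0 line(s) (total 0); column heights now [11 11 11 11 9], max=11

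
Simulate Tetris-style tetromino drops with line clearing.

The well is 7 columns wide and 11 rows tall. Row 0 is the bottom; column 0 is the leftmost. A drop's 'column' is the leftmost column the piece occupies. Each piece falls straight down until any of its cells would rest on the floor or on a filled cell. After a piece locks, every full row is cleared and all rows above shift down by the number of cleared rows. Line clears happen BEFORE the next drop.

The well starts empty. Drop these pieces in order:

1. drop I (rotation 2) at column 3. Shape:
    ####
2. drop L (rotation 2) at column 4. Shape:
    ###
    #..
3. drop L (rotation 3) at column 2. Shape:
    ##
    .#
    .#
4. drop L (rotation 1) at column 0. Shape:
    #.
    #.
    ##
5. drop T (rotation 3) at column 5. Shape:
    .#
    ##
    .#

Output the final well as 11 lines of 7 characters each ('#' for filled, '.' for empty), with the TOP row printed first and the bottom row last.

Answer: .......
.......
.......
.......
.......
......#
.....##
..##..#
#..####
#..##..
##.####

Derivation:
Drop 1: I rot2 at col 3 lands with bottom-row=0; cleared 0 line(s) (total 0); column heights now [0 0 0 1 1 1 1], max=1
Drop 2: L rot2 at col 4 lands with bottom-row=1; cleared 0 line(s) (total 0); column heights now [0 0 0 1 3 3 3], max=3
Drop 3: L rot3 at col 2 lands with bottom-row=1; cleared 0 line(s) (total 0); column heights now [0 0 4 4 3 3 3], max=4
Drop 4: L rot1 at col 0 lands with bottom-row=0; cleared 0 line(s) (total 0); column heights now [3 1 4 4 3 3 3], max=4
Drop 5: T rot3 at col 5 lands with bottom-row=3; cleared 0 line(s) (total 0); column heights now [3 1 4 4 3 5 6], max=6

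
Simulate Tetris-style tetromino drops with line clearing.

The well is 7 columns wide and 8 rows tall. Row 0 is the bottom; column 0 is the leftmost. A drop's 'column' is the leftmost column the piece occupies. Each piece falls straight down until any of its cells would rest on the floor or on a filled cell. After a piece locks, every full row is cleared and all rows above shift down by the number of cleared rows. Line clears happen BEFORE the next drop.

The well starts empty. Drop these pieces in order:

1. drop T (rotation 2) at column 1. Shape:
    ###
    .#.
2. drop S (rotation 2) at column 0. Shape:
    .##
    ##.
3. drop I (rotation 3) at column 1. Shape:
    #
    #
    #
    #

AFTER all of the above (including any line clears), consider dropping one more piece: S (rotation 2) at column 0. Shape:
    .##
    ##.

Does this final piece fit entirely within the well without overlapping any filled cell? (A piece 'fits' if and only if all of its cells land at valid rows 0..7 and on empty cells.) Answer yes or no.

Answer: no

Derivation:
Drop 1: T rot2 at col 1 lands with bottom-row=0; cleared 0 line(s) (total 0); column heights now [0 2 2 2 0 0 0], max=2
Drop 2: S rot2 at col 0 lands with bottom-row=2; cleared 0 line(s) (total 0); column heights now [3 4 4 2 0 0 0], max=4
Drop 3: I rot3 at col 1 lands with bottom-row=4; cleared 0 line(s) (total 0); column heights now [3 8 4 2 0 0 0], max=8
Test piece S rot2 at col 0 (width 3): heights before test = [3 8 4 2 0 0 0]; fits = False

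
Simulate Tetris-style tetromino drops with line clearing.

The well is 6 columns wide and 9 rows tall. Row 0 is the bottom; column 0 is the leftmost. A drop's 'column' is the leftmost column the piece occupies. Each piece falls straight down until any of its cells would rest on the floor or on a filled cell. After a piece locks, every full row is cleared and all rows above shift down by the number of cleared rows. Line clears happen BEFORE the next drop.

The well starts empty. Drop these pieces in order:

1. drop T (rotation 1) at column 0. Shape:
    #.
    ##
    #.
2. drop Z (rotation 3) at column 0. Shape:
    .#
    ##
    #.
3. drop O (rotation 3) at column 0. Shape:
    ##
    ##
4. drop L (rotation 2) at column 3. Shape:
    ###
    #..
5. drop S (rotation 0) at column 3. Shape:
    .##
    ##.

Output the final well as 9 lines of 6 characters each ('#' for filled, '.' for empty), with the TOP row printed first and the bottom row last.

Answer: ......
##....
##....
.#....
##....
#...##
#..##.
##.###
#..#..

Derivation:
Drop 1: T rot1 at col 0 lands with bottom-row=0; cleared 0 line(s) (total 0); column heights now [3 2 0 0 0 0], max=3
Drop 2: Z rot3 at col 0 lands with bottom-row=3; cleared 0 line(s) (total 0); column heights now [5 6 0 0 0 0], max=6
Drop 3: O rot3 at col 0 lands with bottom-row=6; cleared 0 line(s) (total 0); column heights now [8 8 0 0 0 0], max=8
Drop 4: L rot2 at col 3 lands with bottom-row=0; cleared 0 line(s) (total 0); column heights now [8 8 0 2 2 2], max=8
Drop 5: S rot0 at col 3 lands with bottom-row=2; cleared 0 line(s) (total 0); column heights now [8 8 0 3 4 4], max=8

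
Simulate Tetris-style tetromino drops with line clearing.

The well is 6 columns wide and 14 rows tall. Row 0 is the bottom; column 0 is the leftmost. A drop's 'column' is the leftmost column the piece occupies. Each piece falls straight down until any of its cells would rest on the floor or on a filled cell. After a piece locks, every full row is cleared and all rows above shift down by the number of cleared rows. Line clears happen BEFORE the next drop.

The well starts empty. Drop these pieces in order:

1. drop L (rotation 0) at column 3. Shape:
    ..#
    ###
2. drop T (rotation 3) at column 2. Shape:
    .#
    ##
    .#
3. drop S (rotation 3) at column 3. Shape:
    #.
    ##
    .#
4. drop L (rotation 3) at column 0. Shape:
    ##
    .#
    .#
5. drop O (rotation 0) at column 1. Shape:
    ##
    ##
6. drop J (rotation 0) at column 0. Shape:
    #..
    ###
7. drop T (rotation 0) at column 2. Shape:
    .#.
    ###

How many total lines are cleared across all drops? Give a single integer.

Drop 1: L rot0 at col 3 lands with bottom-row=0; cleared 0 line(s) (total 0); column heights now [0 0 0 1 1 2], max=2
Drop 2: T rot3 at col 2 lands with bottom-row=1; cleared 0 line(s) (total 0); column heights now [0 0 3 4 1 2], max=4
Drop 3: S rot3 at col 3 lands with bottom-row=3; cleared 0 line(s) (total 0); column heights now [0 0 3 6 5 2], max=6
Drop 4: L rot3 at col 0 lands with bottom-row=0; cleared 0 line(s) (total 0); column heights now [3 3 3 6 5 2], max=6
Drop 5: O rot0 at col 1 lands with bottom-row=3; cleared 0 line(s) (total 0); column heights now [3 5 5 6 5 2], max=6
Drop 6: J rot0 at col 0 lands with bottom-row=5; cleared 0 line(s) (total 0); column heights now [7 6 6 6 5 2], max=7
Drop 7: T rot0 at col 2 lands with bottom-row=6; cleared 0 line(s) (total 0); column heights now [7 6 7 8 7 2], max=8

Answer: 0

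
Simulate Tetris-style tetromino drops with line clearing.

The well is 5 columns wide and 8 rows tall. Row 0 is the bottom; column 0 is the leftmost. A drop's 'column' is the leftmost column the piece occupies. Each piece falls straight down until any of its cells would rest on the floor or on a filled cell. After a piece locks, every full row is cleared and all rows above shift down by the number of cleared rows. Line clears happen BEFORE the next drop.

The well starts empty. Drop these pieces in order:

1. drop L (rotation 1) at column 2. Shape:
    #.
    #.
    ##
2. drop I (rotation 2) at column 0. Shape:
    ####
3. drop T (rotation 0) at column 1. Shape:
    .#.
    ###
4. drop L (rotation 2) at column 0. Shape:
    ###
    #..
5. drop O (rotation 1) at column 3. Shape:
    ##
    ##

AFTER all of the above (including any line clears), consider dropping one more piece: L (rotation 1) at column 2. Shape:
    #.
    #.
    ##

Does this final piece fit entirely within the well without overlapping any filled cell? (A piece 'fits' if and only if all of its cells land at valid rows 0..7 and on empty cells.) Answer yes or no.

Drop 1: L rot1 at col 2 lands with bottom-row=0; cleared 0 line(s) (total 0); column heights now [0 0 3 1 0], max=3
Drop 2: I rot2 at col 0 lands with bottom-row=3; cleared 0 line(s) (total 0); column heights now [4 4 4 4 0], max=4
Drop 3: T rot0 at col 1 lands with bottom-row=4; cleared 0 line(s) (total 0); column heights now [4 5 6 5 0], max=6
Drop 4: L rot2 at col 0 lands with bottom-row=5; cleared 0 line(s) (total 0); column heights now [7 7 7 5 0], max=7
Drop 5: O rot1 at col 3 lands with bottom-row=5; cleared 1 line(s) (total 1); column heights now [6 5 6 6 6], max=6
Test piece L rot1 at col 2 (width 2): heights before test = [6 5 6 6 6]; fits = False

Answer: no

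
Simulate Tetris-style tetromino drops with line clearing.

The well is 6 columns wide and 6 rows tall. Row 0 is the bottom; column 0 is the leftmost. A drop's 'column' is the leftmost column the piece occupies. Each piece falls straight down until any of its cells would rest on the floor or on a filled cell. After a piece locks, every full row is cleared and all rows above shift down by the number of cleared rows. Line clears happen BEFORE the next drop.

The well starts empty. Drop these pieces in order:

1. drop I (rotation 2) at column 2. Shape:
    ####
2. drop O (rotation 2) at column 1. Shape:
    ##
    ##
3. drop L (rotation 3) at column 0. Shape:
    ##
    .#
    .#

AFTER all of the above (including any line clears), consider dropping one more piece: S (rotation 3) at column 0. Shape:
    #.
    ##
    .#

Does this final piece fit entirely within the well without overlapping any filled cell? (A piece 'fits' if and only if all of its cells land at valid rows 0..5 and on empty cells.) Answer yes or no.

Answer: no

Derivation:
Drop 1: I rot2 at col 2 lands with bottom-row=0; cleared 0 line(s) (total 0); column heights now [0 0 1 1 1 1], max=1
Drop 2: O rot2 at col 1 lands with bottom-row=1; cleared 0 line(s) (total 0); column heights now [0 3 3 1 1 1], max=3
Drop 3: L rot3 at col 0 lands with bottom-row=3; cleared 0 line(s) (total 0); column heights now [6 6 3 1 1 1], max=6
Test piece S rot3 at col 0 (width 2): heights before test = [6 6 3 1 1 1]; fits = False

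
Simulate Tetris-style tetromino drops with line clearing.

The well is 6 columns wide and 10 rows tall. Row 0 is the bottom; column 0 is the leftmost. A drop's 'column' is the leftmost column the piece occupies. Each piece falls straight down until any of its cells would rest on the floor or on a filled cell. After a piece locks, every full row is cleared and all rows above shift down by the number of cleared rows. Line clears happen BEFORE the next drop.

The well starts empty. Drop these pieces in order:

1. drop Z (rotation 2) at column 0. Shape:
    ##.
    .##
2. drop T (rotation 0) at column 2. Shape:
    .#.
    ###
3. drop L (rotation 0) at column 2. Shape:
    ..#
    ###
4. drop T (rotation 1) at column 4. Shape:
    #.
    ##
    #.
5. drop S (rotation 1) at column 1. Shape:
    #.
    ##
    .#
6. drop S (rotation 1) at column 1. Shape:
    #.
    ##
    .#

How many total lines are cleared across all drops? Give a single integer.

Drop 1: Z rot2 at col 0 lands with bottom-row=0; cleared 0 line(s) (total 0); column heights now [2 2 1 0 0 0], max=2
Drop 2: T rot0 at col 2 lands with bottom-row=1; cleared 0 line(s) (total 0); column heights now [2 2 2 3 2 0], max=3
Drop 3: L rot0 at col 2 lands with bottom-row=3; cleared 0 line(s) (total 0); column heights now [2 2 4 4 5 0], max=5
Drop 4: T rot1 at col 4 lands with bottom-row=5; cleared 0 line(s) (total 0); column heights now [2 2 4 4 8 7], max=8
Drop 5: S rot1 at col 1 lands with bottom-row=4; cleared 0 line(s) (total 0); column heights now [2 7 6 4 8 7], max=8
Drop 6: S rot1 at col 1 lands with bottom-row=6; cleared 0 line(s) (total 0); column heights now [2 9 8 4 8 7], max=9

Answer: 0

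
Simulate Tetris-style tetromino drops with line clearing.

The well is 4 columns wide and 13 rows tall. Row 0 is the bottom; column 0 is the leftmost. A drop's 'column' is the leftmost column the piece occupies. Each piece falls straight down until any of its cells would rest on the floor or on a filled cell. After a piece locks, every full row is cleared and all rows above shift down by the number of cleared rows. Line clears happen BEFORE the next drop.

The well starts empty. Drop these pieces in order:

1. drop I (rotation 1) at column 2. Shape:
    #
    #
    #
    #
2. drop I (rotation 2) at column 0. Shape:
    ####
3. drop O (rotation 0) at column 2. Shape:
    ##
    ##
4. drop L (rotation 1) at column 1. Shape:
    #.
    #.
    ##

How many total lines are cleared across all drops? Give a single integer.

Answer: 1

Derivation:
Drop 1: I rot1 at col 2 lands with bottom-row=0; cleared 0 line(s) (total 0); column heights now [0 0 4 0], max=4
Drop 2: I rot2 at col 0 lands with bottom-row=4; cleared 1 line(s) (total 1); column heights now [0 0 4 0], max=4
Drop 3: O rot0 at col 2 lands with bottom-row=4; cleared 0 line(s) (total 1); column heights now [0 0 6 6], max=6
Drop 4: L rot1 at col 1 lands with bottom-row=6; cleared 0 line(s) (total 1); column heights now [0 9 7 6], max=9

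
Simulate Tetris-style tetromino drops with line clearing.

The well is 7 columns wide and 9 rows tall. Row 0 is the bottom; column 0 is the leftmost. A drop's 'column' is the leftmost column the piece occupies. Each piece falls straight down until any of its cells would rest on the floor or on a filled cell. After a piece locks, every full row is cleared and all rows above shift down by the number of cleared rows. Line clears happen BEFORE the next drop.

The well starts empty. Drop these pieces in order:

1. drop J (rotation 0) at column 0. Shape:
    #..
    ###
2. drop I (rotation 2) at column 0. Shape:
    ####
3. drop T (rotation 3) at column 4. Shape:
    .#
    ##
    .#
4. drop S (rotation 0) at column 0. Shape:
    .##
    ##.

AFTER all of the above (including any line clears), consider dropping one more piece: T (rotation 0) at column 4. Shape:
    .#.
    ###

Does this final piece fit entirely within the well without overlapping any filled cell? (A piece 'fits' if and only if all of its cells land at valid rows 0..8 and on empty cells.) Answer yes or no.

Drop 1: J rot0 at col 0 lands with bottom-row=0; cleared 0 line(s) (total 0); column heights now [2 1 1 0 0 0 0], max=2
Drop 2: I rot2 at col 0 lands with bottom-row=2; cleared 0 line(s) (total 0); column heights now [3 3 3 3 0 0 0], max=3
Drop 3: T rot3 at col 4 lands with bottom-row=0; cleared 0 line(s) (total 0); column heights now [3 3 3 3 2 3 0], max=3
Drop 4: S rot0 at col 0 lands with bottom-row=3; cleared 0 line(s) (total 0); column heights now [4 5 5 3 2 3 0], max=5
Test piece T rot0 at col 4 (width 3): heights before test = [4 5 5 3 2 3 0]; fits = True

Answer: yes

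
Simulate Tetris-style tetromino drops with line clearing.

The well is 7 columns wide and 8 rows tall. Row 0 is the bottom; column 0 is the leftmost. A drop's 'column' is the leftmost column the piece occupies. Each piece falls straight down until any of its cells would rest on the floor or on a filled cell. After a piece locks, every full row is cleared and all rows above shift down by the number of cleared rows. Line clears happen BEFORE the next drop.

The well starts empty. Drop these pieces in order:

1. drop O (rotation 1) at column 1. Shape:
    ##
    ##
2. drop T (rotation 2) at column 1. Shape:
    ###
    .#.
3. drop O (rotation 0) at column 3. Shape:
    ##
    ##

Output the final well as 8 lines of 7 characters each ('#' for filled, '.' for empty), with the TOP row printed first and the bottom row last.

Drop 1: O rot1 at col 1 lands with bottom-row=0; cleared 0 line(s) (total 0); column heights now [0 2 2 0 0 0 0], max=2
Drop 2: T rot2 at col 1 lands with bottom-row=2; cleared 0 line(s) (total 0); column heights now [0 4 4 4 0 0 0], max=4
Drop 3: O rot0 at col 3 lands with bottom-row=4; cleared 0 line(s) (total 0); column heights now [0 4 4 6 6 0 0], max=6

Answer: .......
.......
...##..
...##..
.###...
..#....
.##....
.##....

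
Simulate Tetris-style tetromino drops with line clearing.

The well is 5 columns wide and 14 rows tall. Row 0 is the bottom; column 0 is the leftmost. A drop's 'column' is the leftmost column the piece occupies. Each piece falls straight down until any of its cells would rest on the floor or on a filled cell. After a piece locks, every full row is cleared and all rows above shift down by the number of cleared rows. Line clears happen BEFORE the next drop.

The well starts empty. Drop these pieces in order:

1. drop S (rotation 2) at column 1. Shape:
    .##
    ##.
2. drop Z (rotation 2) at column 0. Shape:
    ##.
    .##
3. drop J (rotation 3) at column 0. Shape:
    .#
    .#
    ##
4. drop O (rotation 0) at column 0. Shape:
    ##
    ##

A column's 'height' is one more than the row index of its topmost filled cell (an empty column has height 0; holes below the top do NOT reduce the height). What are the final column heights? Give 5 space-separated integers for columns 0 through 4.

Answer: 9 9 3 2 0

Derivation:
Drop 1: S rot2 at col 1 lands with bottom-row=0; cleared 0 line(s) (total 0); column heights now [0 1 2 2 0], max=2
Drop 2: Z rot2 at col 0 lands with bottom-row=2; cleared 0 line(s) (total 0); column heights now [4 4 3 2 0], max=4
Drop 3: J rot3 at col 0 lands with bottom-row=4; cleared 0 line(s) (total 0); column heights now [5 7 3 2 0], max=7
Drop 4: O rot0 at col 0 lands with bottom-row=7; cleared 0 line(s) (total 0); column heights now [9 9 3 2 0], max=9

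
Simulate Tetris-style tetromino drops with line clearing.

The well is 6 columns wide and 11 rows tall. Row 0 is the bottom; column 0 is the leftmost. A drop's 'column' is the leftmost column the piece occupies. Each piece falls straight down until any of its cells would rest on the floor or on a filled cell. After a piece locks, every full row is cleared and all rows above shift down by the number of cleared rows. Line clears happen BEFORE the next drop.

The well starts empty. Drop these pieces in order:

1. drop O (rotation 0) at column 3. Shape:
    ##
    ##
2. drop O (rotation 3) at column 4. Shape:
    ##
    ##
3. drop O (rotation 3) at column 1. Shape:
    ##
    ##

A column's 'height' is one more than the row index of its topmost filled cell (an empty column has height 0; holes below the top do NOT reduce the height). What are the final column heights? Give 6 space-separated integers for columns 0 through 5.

Answer: 0 2 2 2 4 4

Derivation:
Drop 1: O rot0 at col 3 lands with bottom-row=0; cleared 0 line(s) (total 0); column heights now [0 0 0 2 2 0], max=2
Drop 2: O rot3 at col 4 lands with bottom-row=2; cleared 0 line(s) (total 0); column heights now [0 0 0 2 4 4], max=4
Drop 3: O rot3 at col 1 lands with bottom-row=0; cleared 0 line(s) (total 0); column heights now [0 2 2 2 4 4], max=4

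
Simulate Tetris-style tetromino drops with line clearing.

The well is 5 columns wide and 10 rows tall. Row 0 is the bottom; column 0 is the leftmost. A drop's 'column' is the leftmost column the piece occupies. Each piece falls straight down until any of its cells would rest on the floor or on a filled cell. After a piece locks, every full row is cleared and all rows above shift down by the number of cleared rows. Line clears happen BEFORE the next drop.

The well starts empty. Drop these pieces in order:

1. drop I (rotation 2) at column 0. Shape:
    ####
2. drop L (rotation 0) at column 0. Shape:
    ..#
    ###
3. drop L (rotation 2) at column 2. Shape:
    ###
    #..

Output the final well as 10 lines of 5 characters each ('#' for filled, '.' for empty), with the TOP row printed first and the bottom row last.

Drop 1: I rot2 at col 0 lands with bottom-row=0; cleared 0 line(s) (total 0); column heights now [1 1 1 1 0], max=1
Drop 2: L rot0 at col 0 lands with bottom-row=1; cleared 0 line(s) (total 0); column heights now [2 2 3 1 0], max=3
Drop 3: L rot2 at col 2 lands with bottom-row=3; cleared 0 line(s) (total 0); column heights now [2 2 5 5 5], max=5

Answer: .....
.....
.....
.....
.....
..###
..#..
..#..
###..
####.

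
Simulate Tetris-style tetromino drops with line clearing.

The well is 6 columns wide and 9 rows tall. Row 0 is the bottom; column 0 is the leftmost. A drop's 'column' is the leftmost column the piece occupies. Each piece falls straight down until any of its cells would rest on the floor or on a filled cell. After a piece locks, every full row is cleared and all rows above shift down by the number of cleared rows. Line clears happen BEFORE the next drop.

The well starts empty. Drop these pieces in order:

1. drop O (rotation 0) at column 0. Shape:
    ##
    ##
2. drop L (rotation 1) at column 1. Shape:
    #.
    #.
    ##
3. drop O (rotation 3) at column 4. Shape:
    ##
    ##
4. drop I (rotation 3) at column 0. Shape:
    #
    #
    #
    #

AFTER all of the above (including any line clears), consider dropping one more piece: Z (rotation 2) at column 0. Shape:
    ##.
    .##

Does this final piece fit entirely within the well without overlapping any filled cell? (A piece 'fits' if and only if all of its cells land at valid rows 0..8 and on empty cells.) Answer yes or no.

Drop 1: O rot0 at col 0 lands with bottom-row=0; cleared 0 line(s) (total 0); column heights now [2 2 0 0 0 0], max=2
Drop 2: L rot1 at col 1 lands with bottom-row=2; cleared 0 line(s) (total 0); column heights now [2 5 3 0 0 0], max=5
Drop 3: O rot3 at col 4 lands with bottom-row=0; cleared 0 line(s) (total 0); column heights now [2 5 3 0 2 2], max=5
Drop 4: I rot3 at col 0 lands with bottom-row=2; cleared 0 line(s) (total 0); column heights now [6 5 3 0 2 2], max=6
Test piece Z rot2 at col 0 (width 3): heights before test = [6 5 3 0 2 2]; fits = True

Answer: yes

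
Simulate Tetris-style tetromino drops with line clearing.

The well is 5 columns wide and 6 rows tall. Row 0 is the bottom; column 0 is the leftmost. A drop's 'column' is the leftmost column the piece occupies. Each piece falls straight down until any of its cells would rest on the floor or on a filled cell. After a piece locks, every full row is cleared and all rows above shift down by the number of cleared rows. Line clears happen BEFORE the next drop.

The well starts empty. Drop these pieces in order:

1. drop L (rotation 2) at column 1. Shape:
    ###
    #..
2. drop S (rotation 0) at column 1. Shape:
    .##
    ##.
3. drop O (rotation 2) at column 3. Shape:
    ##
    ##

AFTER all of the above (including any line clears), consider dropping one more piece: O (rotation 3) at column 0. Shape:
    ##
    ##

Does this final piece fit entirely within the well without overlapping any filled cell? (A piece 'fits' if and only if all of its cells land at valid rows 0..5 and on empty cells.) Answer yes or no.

Drop 1: L rot2 at col 1 lands with bottom-row=0; cleared 0 line(s) (total 0); column heights now [0 2 2 2 0], max=2
Drop 2: S rot0 at col 1 lands with bottom-row=2; cleared 0 line(s) (total 0); column heights now [0 3 4 4 0], max=4
Drop 3: O rot2 at col 3 lands with bottom-row=4; cleared 0 line(s) (total 0); column heights now [0 3 4 6 6], max=6
Test piece O rot3 at col 0 (width 2): heights before test = [0 3 4 6 6]; fits = True

Answer: yes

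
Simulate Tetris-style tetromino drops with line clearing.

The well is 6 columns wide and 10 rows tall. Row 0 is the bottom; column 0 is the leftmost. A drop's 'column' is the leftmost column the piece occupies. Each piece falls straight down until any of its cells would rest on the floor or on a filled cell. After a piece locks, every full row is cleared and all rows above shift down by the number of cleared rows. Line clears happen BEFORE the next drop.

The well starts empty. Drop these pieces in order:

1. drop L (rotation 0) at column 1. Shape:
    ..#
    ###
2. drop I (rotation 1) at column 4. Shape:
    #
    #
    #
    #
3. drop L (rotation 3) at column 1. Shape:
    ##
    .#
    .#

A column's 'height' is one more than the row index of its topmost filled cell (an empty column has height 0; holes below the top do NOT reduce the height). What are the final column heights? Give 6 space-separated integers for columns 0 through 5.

Drop 1: L rot0 at col 1 lands with bottom-row=0; cleared 0 line(s) (total 0); column heights now [0 1 1 2 0 0], max=2
Drop 2: I rot1 at col 4 lands with bottom-row=0; cleared 0 line(s) (total 0); column heights now [0 1 1 2 4 0], max=4
Drop 3: L rot3 at col 1 lands with bottom-row=1; cleared 0 line(s) (total 0); column heights now [0 4 4 2 4 0], max=4

Answer: 0 4 4 2 4 0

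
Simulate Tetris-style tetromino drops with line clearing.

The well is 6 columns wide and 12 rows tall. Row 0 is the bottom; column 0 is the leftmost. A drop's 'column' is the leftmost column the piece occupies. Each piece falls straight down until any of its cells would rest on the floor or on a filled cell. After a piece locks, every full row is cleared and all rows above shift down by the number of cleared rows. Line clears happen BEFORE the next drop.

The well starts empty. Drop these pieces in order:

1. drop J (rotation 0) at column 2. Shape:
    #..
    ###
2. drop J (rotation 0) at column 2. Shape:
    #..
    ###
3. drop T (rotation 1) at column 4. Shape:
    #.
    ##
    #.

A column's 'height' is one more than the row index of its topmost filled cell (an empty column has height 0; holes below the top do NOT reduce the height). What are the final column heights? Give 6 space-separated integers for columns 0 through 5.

Drop 1: J rot0 at col 2 lands with bottom-row=0; cleared 0 line(s) (total 0); column heights now [0 0 2 1 1 0], max=2
Drop 2: J rot0 at col 2 lands with bottom-row=2; cleared 0 line(s) (total 0); column heights now [0 0 4 3 3 0], max=4
Drop 3: T rot1 at col 4 lands with bottom-row=3; cleared 0 line(s) (total 0); column heights now [0 0 4 3 6 5], max=6

Answer: 0 0 4 3 6 5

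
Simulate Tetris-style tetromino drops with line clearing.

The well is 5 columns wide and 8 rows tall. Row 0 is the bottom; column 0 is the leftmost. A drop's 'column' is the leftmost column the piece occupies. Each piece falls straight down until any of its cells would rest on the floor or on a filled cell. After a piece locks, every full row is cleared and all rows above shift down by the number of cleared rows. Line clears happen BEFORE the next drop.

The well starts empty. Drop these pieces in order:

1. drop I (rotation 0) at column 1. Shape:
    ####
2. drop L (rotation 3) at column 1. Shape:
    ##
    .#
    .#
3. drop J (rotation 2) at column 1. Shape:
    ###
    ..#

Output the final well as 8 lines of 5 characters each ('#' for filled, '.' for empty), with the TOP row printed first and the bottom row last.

Drop 1: I rot0 at col 1 lands with bottom-row=0; cleared 0 line(s) (total 0); column heights now [0 1 1 1 1], max=1
Drop 2: L rot3 at col 1 lands with bottom-row=1; cleared 0 line(s) (total 0); column heights now [0 4 4 1 1], max=4
Drop 3: J rot2 at col 1 lands with bottom-row=3; cleared 0 line(s) (total 0); column heights now [0 5 5 5 1], max=5

Answer: .....
.....
.....
.###.
.###.
..#..
..#..
.####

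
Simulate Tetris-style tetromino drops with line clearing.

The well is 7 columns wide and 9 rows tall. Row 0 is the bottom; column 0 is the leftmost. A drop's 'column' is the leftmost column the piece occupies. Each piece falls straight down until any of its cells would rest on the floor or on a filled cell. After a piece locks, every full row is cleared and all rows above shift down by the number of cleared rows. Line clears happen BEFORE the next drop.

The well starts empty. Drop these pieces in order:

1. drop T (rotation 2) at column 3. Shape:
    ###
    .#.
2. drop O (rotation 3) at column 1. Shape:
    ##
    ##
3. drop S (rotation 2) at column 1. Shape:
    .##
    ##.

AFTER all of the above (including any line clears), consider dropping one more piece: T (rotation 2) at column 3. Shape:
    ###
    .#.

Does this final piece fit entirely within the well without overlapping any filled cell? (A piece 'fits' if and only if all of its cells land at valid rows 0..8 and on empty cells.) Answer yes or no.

Answer: yes

Derivation:
Drop 1: T rot2 at col 3 lands with bottom-row=0; cleared 0 line(s) (total 0); column heights now [0 0 0 2 2 2 0], max=2
Drop 2: O rot3 at col 1 lands with bottom-row=0; cleared 0 line(s) (total 0); column heights now [0 2 2 2 2 2 0], max=2
Drop 3: S rot2 at col 1 lands with bottom-row=2; cleared 0 line(s) (total 0); column heights now [0 3 4 4 2 2 0], max=4
Test piece T rot2 at col 3 (width 3): heights before test = [0 3 4 4 2 2 0]; fits = True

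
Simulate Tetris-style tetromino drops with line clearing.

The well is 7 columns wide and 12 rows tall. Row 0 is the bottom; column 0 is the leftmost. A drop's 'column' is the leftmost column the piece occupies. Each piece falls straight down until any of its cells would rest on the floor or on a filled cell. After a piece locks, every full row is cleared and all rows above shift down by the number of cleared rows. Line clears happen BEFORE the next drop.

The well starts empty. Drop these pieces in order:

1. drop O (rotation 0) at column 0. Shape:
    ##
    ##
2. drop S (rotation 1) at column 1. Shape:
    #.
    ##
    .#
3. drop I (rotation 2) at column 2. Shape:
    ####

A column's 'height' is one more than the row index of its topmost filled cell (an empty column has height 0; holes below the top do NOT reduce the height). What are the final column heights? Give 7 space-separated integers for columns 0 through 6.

Answer: 2 4 4 4 4 4 0

Derivation:
Drop 1: O rot0 at col 0 lands with bottom-row=0; cleared 0 line(s) (total 0); column heights now [2 2 0 0 0 0 0], max=2
Drop 2: S rot1 at col 1 lands with bottom-row=1; cleared 0 line(s) (total 0); column heights now [2 4 3 0 0 0 0], max=4
Drop 3: I rot2 at col 2 lands with bottom-row=3; cleared 0 line(s) (total 0); column heights now [2 4 4 4 4 4 0], max=4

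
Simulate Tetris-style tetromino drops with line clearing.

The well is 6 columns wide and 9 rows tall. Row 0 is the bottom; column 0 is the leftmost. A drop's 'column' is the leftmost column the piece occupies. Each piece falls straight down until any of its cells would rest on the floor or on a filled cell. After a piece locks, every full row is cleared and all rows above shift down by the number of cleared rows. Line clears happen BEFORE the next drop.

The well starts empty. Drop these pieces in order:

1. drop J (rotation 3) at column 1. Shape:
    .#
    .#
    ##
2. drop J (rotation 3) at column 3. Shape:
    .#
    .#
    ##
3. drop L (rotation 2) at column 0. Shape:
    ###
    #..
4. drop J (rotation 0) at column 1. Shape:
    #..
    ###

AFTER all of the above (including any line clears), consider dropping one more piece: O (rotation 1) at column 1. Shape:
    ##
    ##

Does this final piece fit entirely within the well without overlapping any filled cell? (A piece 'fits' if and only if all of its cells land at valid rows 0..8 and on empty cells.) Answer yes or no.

Drop 1: J rot3 at col 1 lands with bottom-row=0; cleared 0 line(s) (total 0); column heights now [0 1 3 0 0 0], max=3
Drop 2: J rot3 at col 3 lands with bottom-row=0; cleared 0 line(s) (total 0); column heights now [0 1 3 1 3 0], max=3
Drop 3: L rot2 at col 0 lands with bottom-row=2; cleared 0 line(s) (total 0); column heights now [4 4 4 1 3 0], max=4
Drop 4: J rot0 at col 1 lands with bottom-row=4; cleared 0 line(s) (total 0); column heights now [4 6 5 5 3 0], max=6
Test piece O rot1 at col 1 (width 2): heights before test = [4 6 5 5 3 0]; fits = True

Answer: yes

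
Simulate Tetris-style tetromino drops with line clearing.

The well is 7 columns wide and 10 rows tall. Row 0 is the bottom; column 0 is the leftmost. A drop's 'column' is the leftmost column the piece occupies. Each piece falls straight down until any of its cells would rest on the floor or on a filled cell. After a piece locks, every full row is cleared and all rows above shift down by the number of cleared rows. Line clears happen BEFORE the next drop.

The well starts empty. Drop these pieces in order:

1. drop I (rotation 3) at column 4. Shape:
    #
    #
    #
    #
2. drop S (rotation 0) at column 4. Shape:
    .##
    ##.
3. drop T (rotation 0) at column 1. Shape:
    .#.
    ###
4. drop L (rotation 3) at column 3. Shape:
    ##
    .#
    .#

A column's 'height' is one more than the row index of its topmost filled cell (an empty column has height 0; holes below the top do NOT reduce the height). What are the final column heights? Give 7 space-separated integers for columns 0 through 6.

Drop 1: I rot3 at col 4 lands with bottom-row=0; cleared 0 line(s) (total 0); column heights now [0 0 0 0 4 0 0], max=4
Drop 2: S rot0 at col 4 lands with bottom-row=4; cleared 0 line(s) (total 0); column heights now [0 0 0 0 5 6 6], max=6
Drop 3: T rot0 at col 1 lands with bottom-row=0; cleared 0 line(s) (total 0); column heights now [0 1 2 1 5 6 6], max=6
Drop 4: L rot3 at col 3 lands with bottom-row=5; cleared 0 line(s) (total 0); column heights now [0 1 2 8 8 6 6], max=8

Answer: 0 1 2 8 8 6 6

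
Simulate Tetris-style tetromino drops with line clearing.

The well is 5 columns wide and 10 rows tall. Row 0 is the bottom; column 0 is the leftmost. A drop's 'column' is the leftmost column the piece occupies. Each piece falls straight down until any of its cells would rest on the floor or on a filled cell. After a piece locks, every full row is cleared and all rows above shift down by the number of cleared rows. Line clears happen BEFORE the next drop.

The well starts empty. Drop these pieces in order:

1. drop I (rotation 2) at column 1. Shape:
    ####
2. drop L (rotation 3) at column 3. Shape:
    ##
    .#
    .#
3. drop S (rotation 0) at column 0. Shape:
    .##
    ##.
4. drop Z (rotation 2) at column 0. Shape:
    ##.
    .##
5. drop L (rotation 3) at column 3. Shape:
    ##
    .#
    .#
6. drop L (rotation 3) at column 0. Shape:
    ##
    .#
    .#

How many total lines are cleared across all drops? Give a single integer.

Drop 1: I rot2 at col 1 lands with bottom-row=0; cleared 0 line(s) (total 0); column heights now [0 1 1 1 1], max=1
Drop 2: L rot3 at col 3 lands with bottom-row=1; cleared 0 line(s) (total 0); column heights now [0 1 1 4 4], max=4
Drop 3: S rot0 at col 0 lands with bottom-row=1; cleared 0 line(s) (total 0); column heights now [2 3 3 4 4], max=4
Drop 4: Z rot2 at col 0 lands with bottom-row=3; cleared 0 line(s) (total 0); column heights now [5 5 4 4 4], max=5
Drop 5: L rot3 at col 3 lands with bottom-row=4; cleared 0 line(s) (total 0); column heights now [5 5 4 7 7], max=7
Drop 6: L rot3 at col 0 lands with bottom-row=5; cleared 0 line(s) (total 0); column heights now [8 8 4 7 7], max=8

Answer: 0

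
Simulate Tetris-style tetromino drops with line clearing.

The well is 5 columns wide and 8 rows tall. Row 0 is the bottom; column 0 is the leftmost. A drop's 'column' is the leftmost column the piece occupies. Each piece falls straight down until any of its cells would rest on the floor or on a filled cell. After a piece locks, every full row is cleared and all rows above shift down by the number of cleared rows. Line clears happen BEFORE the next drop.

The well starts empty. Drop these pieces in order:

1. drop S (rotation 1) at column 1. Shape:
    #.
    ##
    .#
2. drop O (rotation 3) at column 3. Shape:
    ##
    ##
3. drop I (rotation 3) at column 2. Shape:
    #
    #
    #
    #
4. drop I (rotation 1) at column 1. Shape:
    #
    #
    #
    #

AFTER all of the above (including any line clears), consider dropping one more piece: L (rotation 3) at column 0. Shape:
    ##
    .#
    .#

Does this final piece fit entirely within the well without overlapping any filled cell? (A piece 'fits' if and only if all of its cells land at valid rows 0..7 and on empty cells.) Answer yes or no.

Drop 1: S rot1 at col 1 lands with bottom-row=0; cleared 0 line(s) (total 0); column heights now [0 3 2 0 0], max=3
Drop 2: O rot3 at col 3 lands with bottom-row=0; cleared 0 line(s) (total 0); column heights now [0 3 2 2 2], max=3
Drop 3: I rot3 at col 2 lands with bottom-row=2; cleared 0 line(s) (total 0); column heights now [0 3 6 2 2], max=6
Drop 4: I rot1 at col 1 lands with bottom-row=3; cleared 0 line(s) (total 0); column heights now [0 7 6 2 2], max=7
Test piece L rot3 at col 0 (width 2): heights before test = [0 7 6 2 2]; fits = False

Answer: no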